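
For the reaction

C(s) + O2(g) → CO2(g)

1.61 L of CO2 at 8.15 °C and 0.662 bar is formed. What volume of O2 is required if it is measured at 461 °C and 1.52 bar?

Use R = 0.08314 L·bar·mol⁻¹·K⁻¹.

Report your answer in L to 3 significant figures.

1.83 L

n(CO2) = PV/RT = (0.662 × 1.61) / (0.08314 × 281.3) = 0.04557 mol
n(O2) = (1/1) × 0.04557 = 0.04557 mol
V = nRT/P = 0.04557 × 0.08314 × 734.15 / 1.52 = 1.830 L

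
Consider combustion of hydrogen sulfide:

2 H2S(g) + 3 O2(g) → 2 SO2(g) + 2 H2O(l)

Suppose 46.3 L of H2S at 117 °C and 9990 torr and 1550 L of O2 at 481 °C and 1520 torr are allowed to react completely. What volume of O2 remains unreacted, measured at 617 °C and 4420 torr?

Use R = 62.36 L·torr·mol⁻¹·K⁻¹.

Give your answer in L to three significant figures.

n(H2S) = PV/RT = (9990 × 46.3) / (62.36 × 390.15) = 19.01 mol
n(O2) = PV/RT = (1520 × 1550) / (62.36 × 754.15) = 50.10 mol
For 19.01 mol H2S, stoichiometry requires (3/2) × 19.01 = 28.52 mol O2; 50.10 mol is available, so H2S is limiting.
n(O2) consumed = (3/2) × 19.01 = 28.52 mol; remaining = 50.10 − 28.52 = 21.58 mol
V(O2) = nRT/P = 21.58 × 62.36 × 890.15 / 4420 = 271.0 L

271 L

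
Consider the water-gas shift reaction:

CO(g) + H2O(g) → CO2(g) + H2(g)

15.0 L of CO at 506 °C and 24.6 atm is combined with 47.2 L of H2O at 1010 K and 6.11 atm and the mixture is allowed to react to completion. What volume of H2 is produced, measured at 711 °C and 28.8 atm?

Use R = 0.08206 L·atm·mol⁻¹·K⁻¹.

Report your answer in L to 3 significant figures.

n(CO) = PV/RT = (24.6 × 15.0) / (0.08206 × 779.15) = 5.771 mol
n(H2O) = PV/RT = (6.11 × 47.2) / (0.08206 × 1010) = 3.480 mol
For 5.771 mol CO, stoichiometry requires (1/1) × 5.771 = 5.771 mol H2O; 3.480 mol is available, so H2O is limiting.
n(H2) = (1/1) × 3.480 = 3.480 mol
V(H2) = nRT/P = 3.480 × 0.08206 × 984.15 / 28.8 = 9.758 L

9.76 L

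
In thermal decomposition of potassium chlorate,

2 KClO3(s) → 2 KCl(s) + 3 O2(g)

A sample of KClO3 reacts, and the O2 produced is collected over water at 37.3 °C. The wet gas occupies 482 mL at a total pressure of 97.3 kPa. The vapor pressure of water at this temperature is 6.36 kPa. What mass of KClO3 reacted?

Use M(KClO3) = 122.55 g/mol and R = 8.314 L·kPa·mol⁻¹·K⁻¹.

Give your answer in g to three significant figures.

P(O2) = 97.3 − 6.36 = 90.94 kPa
n(O2) = PV/RT = (90.94 × 0.4820) / (8.314 × 310.45) = 0.01698 mol
n(KClO3) = (2/3) × 0.01698 = 0.01132 mol
m(KClO3) = 0.01132 × 122.55 = 1.387 g

1.39 g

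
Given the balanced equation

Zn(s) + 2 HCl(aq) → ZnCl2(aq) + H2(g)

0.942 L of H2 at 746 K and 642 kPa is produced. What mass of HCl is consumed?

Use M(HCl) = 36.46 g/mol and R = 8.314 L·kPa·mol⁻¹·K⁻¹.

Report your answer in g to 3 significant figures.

n(H2) = PV/RT = (642 × 0.942) / (8.314 × 746) = 0.09751 mol
n(HCl) = (2/1) × 0.09751 = 0.1950 mol
m(HCl) = 0.1950 × 36.46 = 7.110 g

7.11 g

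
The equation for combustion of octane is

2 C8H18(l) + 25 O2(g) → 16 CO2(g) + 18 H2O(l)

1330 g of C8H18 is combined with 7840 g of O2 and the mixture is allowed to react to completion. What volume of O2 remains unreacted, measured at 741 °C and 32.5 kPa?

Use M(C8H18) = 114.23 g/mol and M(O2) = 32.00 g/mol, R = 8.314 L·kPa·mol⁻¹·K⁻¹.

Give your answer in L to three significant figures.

25800 L

n(C8H18) = 1330 / 114.23 = 11.64 mol
n(O2) = 7840 / 32.00 = 245.0 mol
For 11.64 mol C8H18, stoichiometry requires (25/2) × 11.64 = 145.5 mol O2; 245.0 mol is available, so C8H18 is limiting.
n(O2) consumed = (25/2) × 11.64 = 145.5 mol; remaining = 245.0 − 145.5 = 99.50 mol
V(O2) = nRT/P = 99.50 × 8.314 × 1014.15 / 32.5 = 25810 L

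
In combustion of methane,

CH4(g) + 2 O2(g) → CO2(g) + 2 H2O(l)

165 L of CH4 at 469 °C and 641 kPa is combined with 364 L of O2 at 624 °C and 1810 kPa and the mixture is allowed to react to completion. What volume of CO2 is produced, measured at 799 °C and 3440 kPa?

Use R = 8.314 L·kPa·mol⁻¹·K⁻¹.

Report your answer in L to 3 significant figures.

44.4 L

n(CH4) = PV/RT = (641 × 165) / (8.314 × 742.15) = 17.14 mol
n(O2) = PV/RT = (1810 × 364) / (8.314 × 897.15) = 88.33 mol
For 17.14 mol CH4, stoichiometry requires (2/1) × 17.14 = 34.28 mol O2; 88.33 mol is available, so CH4 is limiting.
n(CO2) = (1/1) × 17.14 = 17.14 mol
V(CO2) = nRT/P = 17.14 × 8.314 × 1072.15 / 3440 = 44.41 L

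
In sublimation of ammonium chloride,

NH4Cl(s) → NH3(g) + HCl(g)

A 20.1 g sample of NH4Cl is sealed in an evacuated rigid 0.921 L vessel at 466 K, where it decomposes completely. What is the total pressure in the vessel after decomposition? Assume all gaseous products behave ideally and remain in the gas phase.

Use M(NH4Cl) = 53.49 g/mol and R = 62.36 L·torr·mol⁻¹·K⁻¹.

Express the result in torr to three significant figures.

n(NH4Cl) = 20.1 / 53.49 = 0.3758 mol
n(gas produced) = (2/1) × 0.3758 = 0.7516 mol
P = nRT/V = 0.7516 × 62.36 × 466 / 0.921 = 23710 torr

23700 torr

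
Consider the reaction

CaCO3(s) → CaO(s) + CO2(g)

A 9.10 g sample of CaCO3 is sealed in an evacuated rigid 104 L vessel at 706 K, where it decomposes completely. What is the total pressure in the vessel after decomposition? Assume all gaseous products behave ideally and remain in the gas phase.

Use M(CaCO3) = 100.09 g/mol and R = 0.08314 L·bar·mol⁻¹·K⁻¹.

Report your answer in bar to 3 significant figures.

n(CaCO3) = 9.10 / 100.09 = 0.09092 mol
n(gas produced) = (1/1) × 0.09092 = 0.09092 mol
P = nRT/V = 0.09092 × 0.08314 × 706 / 104 = 0.05131 bar

0.0513 bar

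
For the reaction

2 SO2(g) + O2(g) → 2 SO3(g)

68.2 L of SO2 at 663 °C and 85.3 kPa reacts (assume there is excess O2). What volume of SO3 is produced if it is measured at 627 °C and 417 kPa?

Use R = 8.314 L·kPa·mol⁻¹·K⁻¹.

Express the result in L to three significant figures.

13.4 L

n(SO2) = PV/RT = (85.3 × 68.2) / (8.314 × 936.15) = 0.7474 mol
n(SO3) = (2/2) × 0.7474 = 0.7474 mol
V = nRT/P = 0.7474 × 8.314 × 900.15 / 417 = 13.41 L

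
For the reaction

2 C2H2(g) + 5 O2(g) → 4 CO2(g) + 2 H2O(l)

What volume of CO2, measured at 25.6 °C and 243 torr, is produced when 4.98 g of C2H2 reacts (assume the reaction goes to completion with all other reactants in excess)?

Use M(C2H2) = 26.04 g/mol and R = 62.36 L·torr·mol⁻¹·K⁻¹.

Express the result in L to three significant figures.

n(C2H2) = 4.980 / 26.04 = 0.1912 mol
n(CO2) = (4/2) × 0.1912 = 0.3824 mol
V = nRT/P = 0.3824 × 62.36 × 298.75 / 243 = 29.32 L

29.3 L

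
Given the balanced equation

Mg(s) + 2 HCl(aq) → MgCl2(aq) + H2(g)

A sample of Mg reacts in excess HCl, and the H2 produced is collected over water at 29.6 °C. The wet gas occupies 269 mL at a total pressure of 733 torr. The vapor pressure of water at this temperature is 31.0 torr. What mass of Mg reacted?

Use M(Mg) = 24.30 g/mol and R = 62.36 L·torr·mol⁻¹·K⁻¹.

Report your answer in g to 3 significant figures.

0.243 g

P(H2) = 733 − 31.0 = 702.0 torr
n(H2) = PV/RT = (702.0 × 0.2690) / (62.36 × 302.75) = 0.01000 mol
n(Mg) = (1/1) × 0.01000 = 0.01000 mol
m(Mg) = 0.01000 × 24.30 = 0.2430 g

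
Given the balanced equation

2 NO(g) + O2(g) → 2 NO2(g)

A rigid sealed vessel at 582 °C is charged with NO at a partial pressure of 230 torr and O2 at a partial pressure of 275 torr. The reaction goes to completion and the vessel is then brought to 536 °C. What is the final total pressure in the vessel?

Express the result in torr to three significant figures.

Because the vessel is rigid and T is held at 582 °C, work the stoichiometry in partial pressures (P_i = n_iRT/V).
P(O2) required for 230 torr of NO = (1/2) × 230 = 115.0 torr; available 275 torr, so NO is limiting.
P(O2) remaining = 275 − (1/2) × 230 = 160.0 torr
P(gaseous products) = (2)/2 × 230 = 230.0 torr
P_total at 582 °C = 160.0 + 230.0 = 390.0 torr
Scaling to 536 °C: P = 390.0 × 809.15/855.15 = 369.0 torr

369 torr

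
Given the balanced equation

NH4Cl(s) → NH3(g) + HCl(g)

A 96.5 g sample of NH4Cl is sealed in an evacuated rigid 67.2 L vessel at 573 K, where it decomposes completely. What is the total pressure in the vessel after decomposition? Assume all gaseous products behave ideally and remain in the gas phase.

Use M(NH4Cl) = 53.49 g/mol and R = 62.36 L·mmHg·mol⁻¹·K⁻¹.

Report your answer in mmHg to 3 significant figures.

1920 mmHg

n(NH4Cl) = 96.5 / 53.49 = 1.804 mol
n(gas produced) = (2/1) × 1.804 = 3.608 mol
P = nRT/V = 3.608 × 62.36 × 573 / 67.2 = 1918 mmHg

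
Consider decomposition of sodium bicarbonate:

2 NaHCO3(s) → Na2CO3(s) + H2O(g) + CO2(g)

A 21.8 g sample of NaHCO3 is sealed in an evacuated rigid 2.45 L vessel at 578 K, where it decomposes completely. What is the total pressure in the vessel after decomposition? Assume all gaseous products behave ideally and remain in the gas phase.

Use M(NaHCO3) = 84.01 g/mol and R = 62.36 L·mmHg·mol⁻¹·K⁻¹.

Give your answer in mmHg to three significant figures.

n(NaHCO3) = 21.8 / 84.01 = 0.2595 mol
n(gas produced) = (2/2) × 0.2595 = 0.2595 mol
P = nRT/V = 0.2595 × 62.36 × 578 / 2.45 = 3818 mmHg

3820 mmHg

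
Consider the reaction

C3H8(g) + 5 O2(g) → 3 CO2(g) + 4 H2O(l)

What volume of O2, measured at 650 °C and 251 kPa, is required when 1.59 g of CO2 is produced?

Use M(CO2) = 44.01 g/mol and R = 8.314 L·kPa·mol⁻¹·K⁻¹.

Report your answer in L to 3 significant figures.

1.84 L

n(CO2) = 1.590 / 44.01 = 0.03613 mol
n(O2) = (5/3) × 0.03613 = 0.06022 mol
V = nRT/P = 0.06022 × 8.314 × 923.15 / 251 = 1.841 L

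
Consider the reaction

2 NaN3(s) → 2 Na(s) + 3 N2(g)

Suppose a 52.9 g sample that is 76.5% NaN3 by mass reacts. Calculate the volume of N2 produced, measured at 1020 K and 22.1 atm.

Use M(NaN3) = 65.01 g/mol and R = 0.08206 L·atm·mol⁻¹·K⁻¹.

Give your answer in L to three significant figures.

3.54 L

mass of NaN3 = 52.9 × 76.5/100 = 40.47 g
n(NaN3) = 40.47 / 65.01 = 0.6225 mol
n(N2) = (3/2) × 0.6225 = 0.9338 mol
V = nRT/P = 0.9338 × 0.08206 × 1020 / 22.1 = 3.537 L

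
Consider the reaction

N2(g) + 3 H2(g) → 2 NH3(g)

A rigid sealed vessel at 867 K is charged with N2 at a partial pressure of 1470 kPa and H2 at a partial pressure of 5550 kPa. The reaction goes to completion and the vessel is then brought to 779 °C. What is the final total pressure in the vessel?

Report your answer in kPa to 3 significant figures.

With V and T fixed, P_i ∝ n_i, so the mole ratios apply directly to partial pressures at 867 K.
P(H2) required for 1470 kPa of N2 = (3/1) × 1470 = 4410 kPa; available 5550 kPa, so N2 is limiting.
P(H2) remaining = 5550 − (3/1) × 1470 = 1140 kPa
P(gaseous products) = (2)/1 × 1470 = 2940 kPa
P_total at 867 K = 1140 + 2940 = 4080 kPa
Scaling to 779 °C: P = 4080 × 1052.15/867 = 4951 kPa

4950 kPa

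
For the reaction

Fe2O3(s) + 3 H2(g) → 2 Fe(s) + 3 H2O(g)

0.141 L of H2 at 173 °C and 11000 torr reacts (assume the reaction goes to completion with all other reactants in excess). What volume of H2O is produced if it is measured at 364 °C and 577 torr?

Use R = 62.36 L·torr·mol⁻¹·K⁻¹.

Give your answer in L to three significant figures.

3.84 L

n(H2) = PV/RT = (11000 × 0.141) / (62.36 × 446.15) = 0.05575 mol
n(H2O) = (3/3) × 0.05575 = 0.05575 mol
V = nRT/P = 0.05575 × 62.36 × 637.15 / 577 = 3.839 L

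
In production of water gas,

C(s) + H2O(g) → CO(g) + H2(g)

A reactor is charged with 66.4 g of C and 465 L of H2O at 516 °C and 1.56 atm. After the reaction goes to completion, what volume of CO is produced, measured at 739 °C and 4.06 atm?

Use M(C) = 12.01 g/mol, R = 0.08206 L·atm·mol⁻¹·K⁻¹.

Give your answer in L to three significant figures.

n(C) = 66.4 / 12.01 = 5.529 mol
n(H2O) = PV/RT = (1.56 × 465) / (0.08206 × 789.15) = 11.20 mol
For 5.529 mol C, stoichiometry requires (1/1) × 5.529 = 5.529 mol H2O; 11.20 mol is available, so C is limiting.
n(CO) = (1/1) × 5.529 = 5.529 mol
V(CO) = nRT/P = 5.529 × 0.08206 × 1012.15 / 4.06 = 113.1 L

113 L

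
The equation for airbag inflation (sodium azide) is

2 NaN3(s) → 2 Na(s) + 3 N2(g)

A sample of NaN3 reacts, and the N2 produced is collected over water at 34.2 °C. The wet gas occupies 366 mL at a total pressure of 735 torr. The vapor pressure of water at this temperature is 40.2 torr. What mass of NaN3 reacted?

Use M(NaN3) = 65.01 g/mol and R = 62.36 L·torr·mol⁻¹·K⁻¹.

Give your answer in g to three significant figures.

P(N2) = 735 − 40.2 = 694.8 torr
n(N2) = PV/RT = (694.8 × 0.3660) / (62.36 × 307.35) = 0.01327 mol
n(NaN3) = (2/3) × 0.01327 = 0.008847 mol
m(NaN3) = 0.008847 × 65.01 = 0.5751 g

0.575 g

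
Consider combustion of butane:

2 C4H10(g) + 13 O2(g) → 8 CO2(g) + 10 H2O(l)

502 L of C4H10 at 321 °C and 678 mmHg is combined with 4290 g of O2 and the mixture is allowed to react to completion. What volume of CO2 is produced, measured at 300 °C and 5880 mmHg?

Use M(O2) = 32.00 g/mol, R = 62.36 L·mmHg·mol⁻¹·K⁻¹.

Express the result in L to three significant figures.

223 L

n(C4H10) = PV/RT = (678 × 502) / (62.36 × 594.15) = 9.186 mol
n(O2) = 4290 / 32.00 = 134.1 mol
For 9.186 mol C4H10, stoichiometry requires (13/2) × 9.186 = 59.71 mol O2; 134.1 mol is available, so C4H10 is limiting.
n(CO2) = (8/2) × 9.186 = 36.74 mol
V(CO2) = nRT/P = 36.74 × 62.36 × 573.15 / 5880 = 223.3 L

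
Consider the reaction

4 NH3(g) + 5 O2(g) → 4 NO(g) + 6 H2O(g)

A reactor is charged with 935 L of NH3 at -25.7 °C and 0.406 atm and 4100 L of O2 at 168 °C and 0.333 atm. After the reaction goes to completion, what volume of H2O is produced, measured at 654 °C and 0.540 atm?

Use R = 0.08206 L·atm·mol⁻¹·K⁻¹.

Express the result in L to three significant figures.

3950 L

n(NH3) = PV/RT = (0.406 × 935) / (0.08206 × 247.45) = 18.69 mol
n(O2) = PV/RT = (0.333 × 4100) / (0.08206 × 441.15) = 37.71 mol
For 18.69 mol NH3, stoichiometry requires (5/4) × 18.69 = 23.36 mol O2; 37.71 mol is available, so NH3 is limiting.
n(H2O) = (6/4) × 18.69 = 28.04 mol
V(H2O) = nRT/P = 28.04 × 0.08206 × 927.15 / 0.540 = 3951 L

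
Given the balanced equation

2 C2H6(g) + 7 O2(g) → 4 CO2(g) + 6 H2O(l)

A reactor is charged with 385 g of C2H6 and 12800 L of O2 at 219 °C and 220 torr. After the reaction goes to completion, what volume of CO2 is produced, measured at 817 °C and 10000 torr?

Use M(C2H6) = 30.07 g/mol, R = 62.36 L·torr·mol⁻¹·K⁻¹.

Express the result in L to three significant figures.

174 L

n(C2H6) = 385 / 30.07 = 12.80 mol
n(O2) = PV/RT = (220 × 12800) / (62.36 × 492.15) = 91.75 mol
For 12.80 mol C2H6, stoichiometry requires (7/2) × 12.80 = 44.80 mol O2; 91.75 mol is available, so C2H6 is limiting.
n(CO2) = (4/2) × 12.80 = 25.60 mol
V(CO2) = nRT/P = 25.60 × 62.36 × 1090.15 / 10000 = 174.0 L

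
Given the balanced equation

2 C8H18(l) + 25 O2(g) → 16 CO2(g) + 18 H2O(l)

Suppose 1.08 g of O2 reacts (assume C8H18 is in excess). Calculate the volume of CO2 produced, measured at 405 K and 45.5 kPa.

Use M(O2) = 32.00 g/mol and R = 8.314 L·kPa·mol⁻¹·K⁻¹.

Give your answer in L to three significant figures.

1.60 L

n(O2) = 1.080 / 32.00 = 0.03375 mol
n(CO2) = (16/25) × 0.03375 = 0.02160 mol
V = nRT/P = 0.02160 × 8.314 × 405 / 45.5 = 1.598 L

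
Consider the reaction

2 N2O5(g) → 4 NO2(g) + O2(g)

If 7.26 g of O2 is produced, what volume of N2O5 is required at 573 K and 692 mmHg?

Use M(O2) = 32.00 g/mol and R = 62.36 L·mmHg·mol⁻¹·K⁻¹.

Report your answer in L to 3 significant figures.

23.4 L

n(O2) = 7.260 / 32.00 = 0.2269 mol
n(N2O5) = (2/1) × 0.2269 = 0.4538 mol
V = nRT/P = 0.4538 × 62.36 × 573 / 692 = 23.43 L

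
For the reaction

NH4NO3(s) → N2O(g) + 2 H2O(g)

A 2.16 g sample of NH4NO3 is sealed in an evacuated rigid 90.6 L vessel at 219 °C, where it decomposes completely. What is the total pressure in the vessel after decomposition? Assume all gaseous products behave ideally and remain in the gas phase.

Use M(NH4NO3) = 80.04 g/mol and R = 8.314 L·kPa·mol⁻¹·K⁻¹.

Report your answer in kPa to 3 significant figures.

n(NH4NO3) = 2.16 / 80.04 = 0.02699 mol
n(gas produced) = (3/1) × 0.02699 = 0.08097 mol
P = nRT/V = 0.08097 × 8.314 × 492.15 / 90.6 = 3.657 kPa

3.66 kPa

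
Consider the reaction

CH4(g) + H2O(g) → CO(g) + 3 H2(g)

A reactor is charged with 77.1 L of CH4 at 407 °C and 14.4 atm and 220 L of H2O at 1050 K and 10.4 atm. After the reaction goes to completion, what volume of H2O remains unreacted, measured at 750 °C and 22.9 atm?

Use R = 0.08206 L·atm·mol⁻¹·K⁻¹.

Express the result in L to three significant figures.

n(CH4) = PV/RT = (14.4 × 77.1) / (0.08206 × 680.15) = 19.89 mol
n(H2O) = PV/RT = (10.4 × 220) / (0.08206 × 1050) = 26.55 mol
For 19.89 mol CH4, stoichiometry requires (1/1) × 19.89 = 19.89 mol H2O; 26.55 mol is available, so CH4 is limiting.
n(H2O) consumed = (1/1) × 19.89 = 19.89 mol; remaining = 26.55 − 19.89 = 6.660 mol
V(H2O) = nRT/P = 6.660 × 0.08206 × 1023.15 / 22.9 = 24.42 L

24.4 L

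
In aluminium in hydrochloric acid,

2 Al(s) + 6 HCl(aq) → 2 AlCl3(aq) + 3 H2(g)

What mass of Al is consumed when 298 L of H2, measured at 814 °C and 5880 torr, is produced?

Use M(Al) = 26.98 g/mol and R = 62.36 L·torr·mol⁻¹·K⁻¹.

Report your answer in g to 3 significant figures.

n(H2) = PV/RT = (5880 × 298) / (62.36 × 1087.15) = 25.85 mol
n(Al) = (2/3) × 25.85 = 17.23 mol
m(Al) = 17.23 × 26.98 = 464.9 g

465 g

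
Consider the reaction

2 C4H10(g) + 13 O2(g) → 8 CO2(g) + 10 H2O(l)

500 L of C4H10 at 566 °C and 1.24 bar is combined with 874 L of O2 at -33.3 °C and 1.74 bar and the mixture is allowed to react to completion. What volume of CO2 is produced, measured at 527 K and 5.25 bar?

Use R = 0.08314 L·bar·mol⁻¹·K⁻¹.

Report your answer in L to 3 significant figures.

n(C4H10) = PV/RT = (1.24 × 500) / (0.08314 × 839.15) = 8.887 mol
n(O2) = PV/RT = (1.74 × 874) / (0.08314 × 239.85) = 76.26 mol
For 8.887 mol C4H10, stoichiometry requires (13/2) × 8.887 = 57.77 mol O2; 76.26 mol is available, so C4H10 is limiting.
n(CO2) = (8/2) × 8.887 = 35.55 mol
V(CO2) = nRT/P = 35.55 × 0.08314 × 527 / 5.25 = 296.7 L

297 L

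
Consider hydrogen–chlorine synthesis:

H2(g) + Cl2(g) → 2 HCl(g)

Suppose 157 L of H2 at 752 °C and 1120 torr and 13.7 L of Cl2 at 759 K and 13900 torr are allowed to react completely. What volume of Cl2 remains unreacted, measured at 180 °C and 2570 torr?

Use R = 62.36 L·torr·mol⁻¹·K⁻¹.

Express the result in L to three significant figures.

14.0 L

n(H2) = PV/RT = (1120 × 157) / (62.36 × 1025.15) = 2.751 mol
n(Cl2) = PV/RT = (13900 × 13.7) / (62.36 × 759) = 4.023 mol
For 2.751 mol H2, stoichiometry requires (1/1) × 2.751 = 2.751 mol Cl2; 4.023 mol is available, so H2 is limiting.
n(Cl2) consumed = (1/1) × 2.751 = 2.751 mol; remaining = 4.023 − 2.751 = 1.272 mol
V(Cl2) = nRT/P = 1.272 × 62.36 × 453.15 / 2570 = 13.99 L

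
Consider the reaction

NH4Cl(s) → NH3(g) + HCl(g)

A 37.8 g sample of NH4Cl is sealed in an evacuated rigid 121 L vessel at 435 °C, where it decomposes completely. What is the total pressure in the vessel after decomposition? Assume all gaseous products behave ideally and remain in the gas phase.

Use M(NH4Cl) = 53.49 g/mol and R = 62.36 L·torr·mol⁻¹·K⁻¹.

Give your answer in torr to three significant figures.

n(NH4Cl) = 37.8 / 53.49 = 0.7067 mol
n(gas produced) = (2/1) × 0.7067 = 1.413 mol
P = nRT/V = 1.413 × 62.36 × 708.15 / 121 = 515.7 torr

516 torr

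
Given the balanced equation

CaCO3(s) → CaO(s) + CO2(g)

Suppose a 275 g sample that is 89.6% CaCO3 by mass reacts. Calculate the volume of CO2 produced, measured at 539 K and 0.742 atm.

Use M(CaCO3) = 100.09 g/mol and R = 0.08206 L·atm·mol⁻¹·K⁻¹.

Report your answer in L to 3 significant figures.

147 L

mass of CaCO3 = 275 × 89.6/100 = 246.4 g
n(CaCO3) = 246.4 / 100.09 = 2.462 mol
n(CO2) = (1/1) × 2.462 = 2.462 mol
V = nRT/P = 2.462 × 0.08206 × 539 / 0.742 = 146.8 L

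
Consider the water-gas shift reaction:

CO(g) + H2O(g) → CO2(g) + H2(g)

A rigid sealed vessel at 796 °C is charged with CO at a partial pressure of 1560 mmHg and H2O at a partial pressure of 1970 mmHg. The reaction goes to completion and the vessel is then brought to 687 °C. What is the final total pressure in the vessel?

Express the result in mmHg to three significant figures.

With V and T fixed, P_i ∝ n_i, so the mole ratios apply directly to partial pressures at 796 °C.
P(H2O) required for 1560 mmHg of CO = (1/1) × 1560 = 1560 mmHg; available 1970 mmHg, so CO is limiting.
P(H2O) remaining = 1970 − (1/1) × 1560 = 410.0 mmHg
P(gaseous products) = (1+1)/1 × 1560 = 3120 mmHg
P_total at 796 °C = 410.0 + 3120 = 3530 mmHg
Scaling to 687 °C: P = 3530 × 960.15/1069.15 = 3170 mmHg

3170 mmHg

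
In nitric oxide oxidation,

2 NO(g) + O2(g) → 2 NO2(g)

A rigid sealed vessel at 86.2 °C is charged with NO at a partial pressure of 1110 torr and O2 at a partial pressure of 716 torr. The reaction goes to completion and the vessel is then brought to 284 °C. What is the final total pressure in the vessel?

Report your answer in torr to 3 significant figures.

At constant V, partial pressures at 86.2 °C are proportional to moles, so apply stoichiometry directly to pressures.
P(O2) required for 1110 torr of NO = (1/2) × 1110 = 555.0 torr; available 716 torr, so NO is limiting.
P(O2) remaining = 716 − (1/2) × 1110 = 161.0 torr
P(gaseous products) = (2)/2 × 1110 = 1110 torr
P_total at 86.2 °C = 161.0 + 1110 = 1271 torr
Scaling to 284 °C: P = 1271 × 557.15/359.35 = 1971 torr

1970 torr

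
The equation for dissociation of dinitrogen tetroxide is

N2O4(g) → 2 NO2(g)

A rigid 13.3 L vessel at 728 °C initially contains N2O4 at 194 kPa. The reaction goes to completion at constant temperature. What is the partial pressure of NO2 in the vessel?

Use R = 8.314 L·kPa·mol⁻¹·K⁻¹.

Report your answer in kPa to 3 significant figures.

n(N2O4)₀ = PV/RT = (194 × 13.3) / (8.314 × 1001.15) = 0.3100 mol
n(NO2) = (2/1) × 0.3100 = 0.6200 mol
P(NO2) = nRT/V = 0.6200 × 8.314 × 1001.15 / 13.3 = 388.0 kPa

388 kPa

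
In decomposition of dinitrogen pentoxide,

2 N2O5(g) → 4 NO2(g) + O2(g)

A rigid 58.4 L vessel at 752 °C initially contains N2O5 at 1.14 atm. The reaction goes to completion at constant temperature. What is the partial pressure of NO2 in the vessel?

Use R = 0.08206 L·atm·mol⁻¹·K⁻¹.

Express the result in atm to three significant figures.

n(N2O5)₀ = PV/RT = (1.14 × 58.4) / (0.08206 × 1025.15) = 0.7914 mol
n(NO2) = (4/2) × 0.7914 = 1.583 mol
P(NO2) = nRT/V = 1.583 × 0.08206 × 1025.15 / 58.4 = 2.280 atm

2.28 atm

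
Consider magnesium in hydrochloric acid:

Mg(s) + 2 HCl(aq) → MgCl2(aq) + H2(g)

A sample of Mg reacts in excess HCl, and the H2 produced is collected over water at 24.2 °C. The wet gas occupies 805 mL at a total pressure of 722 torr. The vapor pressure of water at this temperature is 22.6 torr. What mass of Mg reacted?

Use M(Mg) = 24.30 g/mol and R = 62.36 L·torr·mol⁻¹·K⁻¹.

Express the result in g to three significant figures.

0.738 g

P(H2) = 722 − 22.6 = 699.4 torr
n(H2) = PV/RT = (699.4 × 0.8050) / (62.36 × 297.35) = 0.03036 mol
n(Mg) = (1/1) × 0.03036 = 0.03036 mol
m(Mg) = 0.03036 × 24.30 = 0.7377 g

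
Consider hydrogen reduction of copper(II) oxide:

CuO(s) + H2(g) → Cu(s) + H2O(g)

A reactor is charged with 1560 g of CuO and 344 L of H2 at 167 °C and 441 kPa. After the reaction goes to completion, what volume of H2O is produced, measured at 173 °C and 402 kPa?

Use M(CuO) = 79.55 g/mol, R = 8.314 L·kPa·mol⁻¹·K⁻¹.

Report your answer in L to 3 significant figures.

n(CuO) = 1560 / 79.55 = 19.61 mol
n(H2) = PV/RT = (441 × 344) / (8.314 × 440.15) = 41.46 mol
For 19.61 mol CuO, stoichiometry requires (1/1) × 19.61 = 19.61 mol H2; 41.46 mol is available, so CuO is limiting.
n(H2O) = (1/1) × 19.61 = 19.61 mol
V(H2O) = nRT/P = 19.61 × 8.314 × 446.15 / 402 = 180.9 L

181 L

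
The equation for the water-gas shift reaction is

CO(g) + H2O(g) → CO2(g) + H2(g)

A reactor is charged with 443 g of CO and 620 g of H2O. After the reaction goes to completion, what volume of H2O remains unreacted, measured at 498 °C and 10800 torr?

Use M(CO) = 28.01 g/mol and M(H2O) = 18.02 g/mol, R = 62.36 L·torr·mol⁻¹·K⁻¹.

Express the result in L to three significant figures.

n(CO) = 443 / 28.01 = 15.82 mol
n(H2O) = 620 / 18.02 = 34.41 mol
For 15.82 mol CO, stoichiometry requires (1/1) × 15.82 = 15.82 mol H2O; 34.41 mol is available, so CO is limiting.
n(H2O) consumed = (1/1) × 15.82 = 15.82 mol; remaining = 34.41 − 15.82 = 18.59 mol
V(H2O) = nRT/P = 18.59 × 62.36 × 771.15 / 10800 = 82.78 L

82.8 L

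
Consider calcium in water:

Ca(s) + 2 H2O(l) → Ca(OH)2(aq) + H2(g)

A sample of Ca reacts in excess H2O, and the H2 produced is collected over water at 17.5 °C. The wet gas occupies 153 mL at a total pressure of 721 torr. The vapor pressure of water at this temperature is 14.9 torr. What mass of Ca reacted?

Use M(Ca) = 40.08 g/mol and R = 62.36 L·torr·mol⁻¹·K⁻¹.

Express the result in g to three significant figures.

0.239 g

P(H2) = 721 − 14.9 = 706.1 torr
n(H2) = PV/RT = (706.1 × 0.1530) / (62.36 × 290.65) = 0.005960 mol
n(Ca) = (1/1) × 0.005960 = 0.005960 mol
m(Ca) = 0.005960 × 40.08 = 0.2389 g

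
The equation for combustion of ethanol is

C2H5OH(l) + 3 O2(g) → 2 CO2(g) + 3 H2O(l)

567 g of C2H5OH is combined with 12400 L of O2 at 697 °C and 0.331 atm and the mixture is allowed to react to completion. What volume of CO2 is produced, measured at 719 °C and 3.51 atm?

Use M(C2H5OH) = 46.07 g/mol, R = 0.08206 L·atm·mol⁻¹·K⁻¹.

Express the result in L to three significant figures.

n(C2H5OH) = 567 / 46.07 = 12.31 mol
n(O2) = PV/RT = (0.331 × 12400) / (0.08206 × 970.15) = 51.56 mol
For 12.31 mol C2H5OH, stoichiometry requires (3/1) × 12.31 = 36.93 mol O2; 51.56 mol is available, so C2H5OH is limiting.
n(CO2) = (2/1) × 12.31 = 24.62 mol
V(CO2) = nRT/P = 24.62 × 0.08206 × 992.15 / 3.51 = 571.1 L

571 L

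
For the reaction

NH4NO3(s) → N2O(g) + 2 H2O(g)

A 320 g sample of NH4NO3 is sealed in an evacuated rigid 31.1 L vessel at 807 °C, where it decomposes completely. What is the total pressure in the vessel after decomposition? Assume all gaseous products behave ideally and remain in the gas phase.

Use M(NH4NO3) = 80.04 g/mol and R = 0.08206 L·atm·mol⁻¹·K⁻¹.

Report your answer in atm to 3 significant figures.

34.2 atm

n(NH4NO3) = 320 / 80.04 = 3.998 mol
n(gas produced) = (3/1) × 3.998 = 11.99 mol
P = nRT/V = 11.99 × 0.08206 × 1080.15 / 31.1 = 34.17 atm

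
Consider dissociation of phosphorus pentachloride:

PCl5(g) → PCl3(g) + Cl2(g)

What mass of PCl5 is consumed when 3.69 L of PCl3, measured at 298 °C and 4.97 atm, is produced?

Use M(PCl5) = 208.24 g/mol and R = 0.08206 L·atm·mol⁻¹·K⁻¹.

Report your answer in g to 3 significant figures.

81.5 g

n(PCl3) = PV/RT = (4.97 × 3.69) / (0.08206 × 571.15) = 0.3913 mol
n(PCl5) = (1/1) × 0.3913 = 0.3913 mol
m(PCl5) = 0.3913 × 208.24 = 81.48 g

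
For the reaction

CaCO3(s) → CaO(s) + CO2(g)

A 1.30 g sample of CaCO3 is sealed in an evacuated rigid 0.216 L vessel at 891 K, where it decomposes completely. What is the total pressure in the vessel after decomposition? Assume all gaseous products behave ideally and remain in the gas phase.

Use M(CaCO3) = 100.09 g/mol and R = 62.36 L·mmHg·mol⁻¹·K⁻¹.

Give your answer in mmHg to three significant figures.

n(CaCO3) = 1.30 / 100.09 = 0.01299 mol
n(gas produced) = (1/1) × 0.01299 = 0.01299 mol
P = nRT/V = 0.01299 × 62.36 × 891 / 0.216 = 3341 mmHg

3340 mmHg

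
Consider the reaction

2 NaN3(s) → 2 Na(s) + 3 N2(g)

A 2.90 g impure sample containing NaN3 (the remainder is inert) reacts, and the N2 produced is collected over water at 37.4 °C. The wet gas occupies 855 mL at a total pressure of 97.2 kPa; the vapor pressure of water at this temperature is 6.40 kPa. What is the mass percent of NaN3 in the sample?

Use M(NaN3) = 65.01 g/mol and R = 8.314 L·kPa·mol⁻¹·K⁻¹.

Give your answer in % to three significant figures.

44.9 %

P(N2) = 97.2 − 6.40 = 90.80 kPa
n(N2) = PV/RT = (90.80 × 0.8550) / (8.314 × 310.55) = 0.03007 mol
n(NaN3) = (2/3) × 0.03007 = 0.02005 mol
m(NaN3) = 0.02005 × 65.01 = 1.303 g
%NaN3 = 1.303 / 2.90 × 100 = 44.93%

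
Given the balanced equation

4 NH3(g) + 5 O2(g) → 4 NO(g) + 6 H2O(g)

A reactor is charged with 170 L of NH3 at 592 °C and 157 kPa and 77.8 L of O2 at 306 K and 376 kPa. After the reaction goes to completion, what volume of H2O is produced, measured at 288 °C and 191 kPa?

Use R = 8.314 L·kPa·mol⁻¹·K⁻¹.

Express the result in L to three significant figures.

136 L

n(NH3) = PV/RT = (157 × 170) / (8.314 × 865.15) = 3.711 mol
n(O2) = PV/RT = (376 × 77.8) / (8.314 × 306) = 11.50 mol
For 3.711 mol NH3, stoichiometry requires (5/4) × 3.711 = 4.639 mol O2; 11.50 mol is available, so NH3 is limiting.
n(H2O) = (6/4) × 3.711 = 5.566 mol
V(H2O) = nRT/P = 5.566 × 8.314 × 561.15 / 191 = 136.0 L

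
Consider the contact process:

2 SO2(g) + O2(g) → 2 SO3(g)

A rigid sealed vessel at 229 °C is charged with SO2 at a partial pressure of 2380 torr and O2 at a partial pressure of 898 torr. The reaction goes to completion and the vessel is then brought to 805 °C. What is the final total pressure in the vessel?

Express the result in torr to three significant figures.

5110 torr

At constant V, partial pressures at 229 °C are proportional to moles, so apply stoichiometry directly to pressures.
P(O2) required for 2380 torr of SO2 = (1/2) × 2380 = 1190 torr; available 898 torr, so O2 is limiting.
P(SO2) remaining = 2380 − (2/1) × 898 = 584.0 torr
P(gaseous products) = (2)/1 × 898 = 1796 torr
P_total at 229 °C = 584.0 + 1796 = 2380 torr
Scaling to 805 °C: P = 2380 × 1078.15/502.15 = 5110 torr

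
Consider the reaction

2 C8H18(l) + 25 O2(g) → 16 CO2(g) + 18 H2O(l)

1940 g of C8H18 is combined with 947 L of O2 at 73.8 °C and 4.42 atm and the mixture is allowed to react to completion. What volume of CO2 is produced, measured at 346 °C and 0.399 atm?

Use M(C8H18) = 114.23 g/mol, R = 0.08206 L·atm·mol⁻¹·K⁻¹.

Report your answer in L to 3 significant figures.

n(C8H18) = 1940 / 114.23 = 16.98 mol
n(O2) = PV/RT = (4.42 × 947) / (0.08206 × 346.95) = 147.0 mol
For 16.98 mol C8H18, stoichiometry requires (25/2) × 16.98 = 212.2 mol O2; 147.0 mol is available, so O2 is limiting.
n(CO2) = (16/25) × 147.0 = 94.08 mol
V(CO2) = nRT/P = 94.08 × 0.08206 × 619.15 / 0.399 = 11980 L

12000 L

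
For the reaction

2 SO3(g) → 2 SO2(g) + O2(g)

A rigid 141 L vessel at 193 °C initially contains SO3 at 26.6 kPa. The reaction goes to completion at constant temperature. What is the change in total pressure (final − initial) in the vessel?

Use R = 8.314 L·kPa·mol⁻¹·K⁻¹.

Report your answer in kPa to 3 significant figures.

13.3 kPa

Since T and V are fixed, P_final/P_initial = n_final/n_initial = 3/2.
P_final = (3/2) × 26.6 = 39.90 kPa; ΔP = 39.90 − 26.6 = 13.30 kPa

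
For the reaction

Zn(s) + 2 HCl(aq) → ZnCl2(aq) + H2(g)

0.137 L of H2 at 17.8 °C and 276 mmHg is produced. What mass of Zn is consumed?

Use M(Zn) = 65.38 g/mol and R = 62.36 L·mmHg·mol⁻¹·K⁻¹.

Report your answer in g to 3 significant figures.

0.136 g

n(H2) = PV/RT = (276 × 0.137) / (62.36 × 290.95) = 0.002084 mol
n(Zn) = (1/1) × 0.002084 = 0.002084 mol
m(Zn) = 0.002084 × 65.38 = 0.1363 g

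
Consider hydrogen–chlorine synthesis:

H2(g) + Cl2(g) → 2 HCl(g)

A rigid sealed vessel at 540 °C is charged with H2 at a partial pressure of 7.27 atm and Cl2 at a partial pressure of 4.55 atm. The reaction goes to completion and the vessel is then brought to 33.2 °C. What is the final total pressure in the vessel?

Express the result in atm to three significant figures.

4.45 atm

Because the vessel is rigid and T is held at 540 °C, work the stoichiometry in partial pressures (P_i = n_iRT/V).
P(Cl2) required for 7.27 atm of H2 = (1/1) × 7.27 = 7.270 atm; available 4.55 atm, so Cl2 is limiting.
P(H2) remaining = 7.27 − (1/1) × 4.55 = 2.720 atm
P(gaseous products) = (2)/1 × 4.55 = 9.100 atm
P_total at 540 °C = 2.720 + 9.100 = 11.82 atm
Scaling to 33.2 °C: P = 11.82 × 306.35/813.15 = 4.453 atm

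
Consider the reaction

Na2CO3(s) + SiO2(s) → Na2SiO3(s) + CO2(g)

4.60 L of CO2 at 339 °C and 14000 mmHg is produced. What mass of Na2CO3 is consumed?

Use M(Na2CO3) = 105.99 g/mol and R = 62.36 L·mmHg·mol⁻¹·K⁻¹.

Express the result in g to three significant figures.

n(CO2) = PV/RT = (14000 × 4.60) / (62.36 × 612.15) = 1.687 mol
n(Na2CO3) = (1/1) × 1.687 = 1.687 mol
m(Na2CO3) = 1.687 × 105.99 = 178.8 g

179 g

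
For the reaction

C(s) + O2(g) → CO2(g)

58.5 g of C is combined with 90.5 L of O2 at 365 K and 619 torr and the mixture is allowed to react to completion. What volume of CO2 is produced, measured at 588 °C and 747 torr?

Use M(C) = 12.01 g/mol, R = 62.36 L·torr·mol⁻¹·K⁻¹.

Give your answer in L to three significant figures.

177 L

n(C) = 58.5 / 12.01 = 4.871 mol
n(O2) = PV/RT = (619 × 90.5) / (62.36 × 365) = 2.461 mol
For 4.871 mol C, stoichiometry requires (1/1) × 4.871 = 4.871 mol O2; 2.461 mol is available, so O2 is limiting.
n(CO2) = (1/1) × 2.461 = 2.461 mol
V(CO2) = nRT/P = 2.461 × 62.36 × 861.15 / 747 = 176.9 L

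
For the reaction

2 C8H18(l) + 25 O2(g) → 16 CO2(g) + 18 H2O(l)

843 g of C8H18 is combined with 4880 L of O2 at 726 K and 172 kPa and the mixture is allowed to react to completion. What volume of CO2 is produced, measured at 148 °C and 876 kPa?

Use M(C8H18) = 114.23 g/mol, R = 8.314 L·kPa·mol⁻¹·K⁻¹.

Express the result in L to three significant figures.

n(C8H18) = 843 / 114.23 = 7.380 mol
n(O2) = PV/RT = (172 × 4880) / (8.314 × 726) = 139.1 mol
For 7.380 mol C8H18, stoichiometry requires (25/2) × 7.380 = 92.25 mol O2; 139.1 mol is available, so C8H18 is limiting.
n(CO2) = (16/2) × 7.380 = 59.04 mol
V(CO2) = nRT/P = 59.04 × 8.314 × 421.15 / 876 = 236.0 L

236 L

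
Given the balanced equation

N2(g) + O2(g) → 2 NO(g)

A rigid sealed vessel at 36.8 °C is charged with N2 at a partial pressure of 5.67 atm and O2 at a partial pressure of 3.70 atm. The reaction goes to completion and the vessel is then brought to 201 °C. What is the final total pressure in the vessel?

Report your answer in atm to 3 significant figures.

14.3 atm

At constant V, partial pressures at 36.8 °C are proportional to moles, so apply stoichiometry directly to pressures.
P(O2) required for 5.67 atm of N2 = (1/1) × 5.67 = 5.670 atm; available 3.70 atm, so O2 is limiting.
P(N2) remaining = 5.67 − (1/1) × 3.70 = 1.970 atm
P(gaseous products) = (2)/1 × 3.70 = 7.400 atm
P_total at 36.8 °C = 1.970 + 7.400 = 9.370 atm
Scaling to 201 °C: P = 9.370 × 474.15/309.95 = 14.33 atm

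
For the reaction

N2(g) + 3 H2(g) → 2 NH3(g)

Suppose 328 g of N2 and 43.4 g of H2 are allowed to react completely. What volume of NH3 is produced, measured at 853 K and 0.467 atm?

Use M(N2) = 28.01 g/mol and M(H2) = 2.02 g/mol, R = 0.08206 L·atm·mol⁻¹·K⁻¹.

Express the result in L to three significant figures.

n(N2) = 328 / 28.01 = 11.71 mol
n(H2) = 43.4 / 2.02 = 21.49 mol
For 11.71 mol N2, stoichiometry requires (3/1) × 11.71 = 35.13 mol H2; 21.49 mol is available, so H2 is limiting.
n(NH3) = (2/3) × 21.49 = 14.33 mol
V(NH3) = nRT/P = 14.33 × 0.08206 × 853 / 0.467 = 2148 L

2150 L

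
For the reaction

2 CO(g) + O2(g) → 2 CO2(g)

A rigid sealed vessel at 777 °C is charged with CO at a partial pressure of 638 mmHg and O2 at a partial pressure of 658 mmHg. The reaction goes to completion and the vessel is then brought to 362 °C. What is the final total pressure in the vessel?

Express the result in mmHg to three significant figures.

591 mmHg

Because the vessel is rigid and T is held at 777 °C, work the stoichiometry in partial pressures (P_i = n_iRT/V).
P(O2) required for 638 mmHg of CO = (1/2) × 638 = 319.0 mmHg; available 658 mmHg, so CO is limiting.
P(O2) remaining = 658 − (1/2) × 638 = 339.0 mmHg
P(gaseous products) = (2)/2 × 638 = 638.0 mmHg
P_total at 777 °C = 339.0 + 638.0 = 977.0 mmHg
Scaling to 362 °C: P = 977.0 × 635.15/1050.15 = 590.9 mmHg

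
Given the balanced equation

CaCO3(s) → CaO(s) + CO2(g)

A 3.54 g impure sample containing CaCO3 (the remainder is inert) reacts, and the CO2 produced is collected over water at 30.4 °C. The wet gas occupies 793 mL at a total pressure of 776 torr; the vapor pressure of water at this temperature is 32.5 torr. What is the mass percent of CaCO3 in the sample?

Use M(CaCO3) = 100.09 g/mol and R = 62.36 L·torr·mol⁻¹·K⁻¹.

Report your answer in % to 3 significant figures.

P(CO2) = 776 − 32.5 = 743.5 torr
n(CO2) = PV/RT = (743.5 × 0.7930) / (62.36 × 303.55) = 0.03115 mol
n(CaCO3) = (1/1) × 0.03115 = 0.03115 mol
m(CaCO3) = 0.03115 × 100.09 = 3.118 g
%CaCO3 = 3.118 / 3.54 × 100 = 88.08%

88.1 %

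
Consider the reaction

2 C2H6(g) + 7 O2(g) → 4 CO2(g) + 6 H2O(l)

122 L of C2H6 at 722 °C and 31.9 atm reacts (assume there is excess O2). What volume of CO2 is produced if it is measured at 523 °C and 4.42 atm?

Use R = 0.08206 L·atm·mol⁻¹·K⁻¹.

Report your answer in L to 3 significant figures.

1410 L

n(C2H6) = PV/RT = (31.9 × 122) / (0.08206 × 995.15) = 47.66 mol
n(CO2) = (4/2) × 47.66 = 95.32 mol
V = nRT/P = 95.32 × 0.08206 × 796.15 / 4.42 = 1409 L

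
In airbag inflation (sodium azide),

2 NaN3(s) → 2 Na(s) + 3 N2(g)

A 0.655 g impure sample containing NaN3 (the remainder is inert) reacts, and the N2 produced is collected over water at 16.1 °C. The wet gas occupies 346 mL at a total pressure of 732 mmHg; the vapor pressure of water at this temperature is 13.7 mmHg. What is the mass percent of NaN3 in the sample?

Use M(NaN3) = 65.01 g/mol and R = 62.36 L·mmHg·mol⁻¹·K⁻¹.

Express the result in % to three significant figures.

91.2 %

P(N2) = 732 − 13.7 = 718.3 mmHg
n(N2) = PV/RT = (718.3 × 0.3460) / (62.36 × 289.25) = 0.01378 mol
n(NaN3) = (2/3) × 0.01378 = 0.009187 mol
m(NaN3) = 0.009187 × 65.01 = 0.5972 g
%NaN3 = 0.5972 / 0.655 × 100 = 91.18%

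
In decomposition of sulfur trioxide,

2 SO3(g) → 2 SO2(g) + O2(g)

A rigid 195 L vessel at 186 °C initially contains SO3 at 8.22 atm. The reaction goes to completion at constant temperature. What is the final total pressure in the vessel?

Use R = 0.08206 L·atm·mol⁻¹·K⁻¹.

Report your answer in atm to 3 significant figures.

At constant T and V, P ∝ n(gas): 2 mol gas → 3 mol gas.
P_final = (3/2) × 8.22 = 12.33 atm

12.3 atm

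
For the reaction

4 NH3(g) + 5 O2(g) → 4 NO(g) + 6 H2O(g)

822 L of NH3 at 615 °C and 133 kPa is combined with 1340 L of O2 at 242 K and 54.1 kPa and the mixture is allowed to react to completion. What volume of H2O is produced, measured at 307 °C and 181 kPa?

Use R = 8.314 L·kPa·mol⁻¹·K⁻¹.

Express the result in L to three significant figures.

n(NH3) = PV/RT = (133 × 822) / (8.314 × 888.15) = 14.81 mol
n(O2) = PV/RT = (54.1 × 1340) / (8.314 × 242) = 36.03 mol
For 14.81 mol NH3, stoichiometry requires (5/4) × 14.81 = 18.51 mol O2; 36.03 mol is available, so NH3 is limiting.
n(H2O) = (6/4) × 14.81 = 22.21 mol
V(H2O) = nRT/P = 22.21 × 8.314 × 580.15 / 181 = 591.9 L

592 L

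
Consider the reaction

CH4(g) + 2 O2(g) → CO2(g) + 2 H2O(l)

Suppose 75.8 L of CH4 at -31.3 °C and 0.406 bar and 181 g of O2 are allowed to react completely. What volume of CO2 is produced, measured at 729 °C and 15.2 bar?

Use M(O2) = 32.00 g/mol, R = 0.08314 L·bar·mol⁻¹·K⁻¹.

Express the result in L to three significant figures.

8.39 L

n(CH4) = PV/RT = (0.406 × 75.8) / (0.08314 × 241.85) = 1.531 mol
n(O2) = 181 / 32.00 = 5.656 mol
For 1.531 mol CH4, stoichiometry requires (2/1) × 1.531 = 3.062 mol O2; 5.656 mol is available, so CH4 is limiting.
n(CO2) = (1/1) × 1.531 = 1.531 mol
V(CO2) = nRT/P = 1.531 × 0.08314 × 1002.15 / 15.2 = 8.392 L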